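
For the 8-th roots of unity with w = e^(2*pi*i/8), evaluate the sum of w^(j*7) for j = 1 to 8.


Step 1: The sum sum_{j=1}^{n} w^(k*j) equals n if n | k, else 0.
Step 2: Here n = 8, k = 7
Step 3: Does n divide k? 8 | 7 -> False
Step 4: Sum = 0

0


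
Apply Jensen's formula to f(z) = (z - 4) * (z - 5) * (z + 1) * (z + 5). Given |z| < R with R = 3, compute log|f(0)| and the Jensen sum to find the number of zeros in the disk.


Jensen's formula: (1/2pi)*integral log|f(Re^it)|dt = log|f(0)| + sum_{|a_k|<R} log(R/|a_k|)
Step 1: f(0) = (-4) * (-5) * 1 * 5 = 100
Step 2: log|f(0)| = log|4| + log|5| + log|-1| + log|-5| = 4.6052
Step 3: Zeros inside |z| < 3: -1
Step 4: Jensen sum = log(3/1) = 1.0986
Step 5: n(R) = number of terms in the Jensen sum = count of zeros inside |z| < 3 = 1

1


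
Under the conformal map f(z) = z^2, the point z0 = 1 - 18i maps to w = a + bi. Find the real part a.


Step 1: z0 = 1 - 18i
Step 2: z0^2 = 1^2 - (-18)^2 - 36i
Step 3: real part = 1 - 324 = -323

-323


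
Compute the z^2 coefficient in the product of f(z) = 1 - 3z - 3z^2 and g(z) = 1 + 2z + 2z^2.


Step 1: z^2 term in f*g comes from: (1)*(2z^2) + (-3z)*(2z) + (-3z^2)*(1)
Step 2: = 2 - 6 - 3
Step 3: = -7

-7


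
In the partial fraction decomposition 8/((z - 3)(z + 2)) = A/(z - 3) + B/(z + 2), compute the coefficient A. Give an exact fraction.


Step 1: Multiply both sides by (z - 3) and set z = 3
Step 2: A = 8 / (3 + 2)
Step 3: A = 8 / 5
Step 4: A = 8/5

8/5


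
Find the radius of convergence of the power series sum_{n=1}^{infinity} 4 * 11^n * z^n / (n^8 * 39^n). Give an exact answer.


Step 1: General term a_n = 4 * 11^n / (n^8 * 39^n)
Step 2: By the root test, |a_n|^(1/n) = 4^(1/n) * 11 / (n^(8/n) * 39) -> 11/39 as n -> infinity (since 4^(1/n) -> 1 and n^(8/n) -> 1)
Step 3: R = 1/lim|a_n|^(1/n) = 39/11

39/11


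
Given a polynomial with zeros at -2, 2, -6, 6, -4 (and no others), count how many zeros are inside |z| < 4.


Step 1: Check each root:
  z = -2: |-2| = 2 < 4
  z = 2: |2| = 2 < 4
  z = -6: |-6| = 6 >= 4
  z = 6: |6| = 6 >= 4
  z = -4: |-4| = 4 >= 4
Step 2: Count = 2

2


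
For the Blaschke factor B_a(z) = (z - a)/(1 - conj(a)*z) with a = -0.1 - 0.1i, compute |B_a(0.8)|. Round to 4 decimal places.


Step 1: Numerator z0 - a = 0.8 - (-0.1 - 0.1i) = 0.9 + 0.1i
Step 2: Denominator 1 - conj(a)*z0 = 1 - (-0.1 + 0.1i)*0.8 = 1.08 - 0.08i
Step 3: |z0 - a|^2 = 0.9^2 + 0.1^2 = 0.82; |1 - conj(a)*z0|^2 = 1.08^2 + (-0.08)^2 = 1.1728
Step 4: |B_a(0.8)| = sqrt(0.82 / 1.1728) = sqrt(0.699181)
Step 5: = 0.8362

0.8362


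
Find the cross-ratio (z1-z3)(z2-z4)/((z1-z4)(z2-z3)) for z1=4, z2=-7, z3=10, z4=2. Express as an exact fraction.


Step 1: (z1-z3)(z2-z4) = (-6) * (-9) = 54
Step 2: (z1-z4)(z2-z3) = 2 * (-17) = -34
Step 3: Cross-ratio = -54/34 = -27/17

-27/17


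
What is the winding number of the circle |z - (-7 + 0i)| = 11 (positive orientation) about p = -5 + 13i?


Step 1: Center c = (-7, 0), radius = 11
Step 2: |p - c|^2 = 2^2 + 13^2 = 173
Step 3: r^2 = 121
Step 4: |p-c| > r so winding number = 0

0


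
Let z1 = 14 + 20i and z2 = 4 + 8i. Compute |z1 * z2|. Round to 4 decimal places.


Step 1: |z1| = sqrt(14^2 + 20^2) = sqrt(596)
Step 2: |z2| = sqrt(4^2 + 8^2) = sqrt(80)
Step 3: |z1*z2| = |z1|*|z2| = sqrt(596) * sqrt(80) = sqrt(596 * 80) = sqrt(47680)
Step 4: = 218.3575

218.3575


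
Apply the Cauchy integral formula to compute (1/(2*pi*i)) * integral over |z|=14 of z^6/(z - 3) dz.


Step 1: f(z) = z^6, a = 3 is inside |z| = 14
Step 2: By Cauchy integral formula: (1/(2pi*i)) * integral = f(a)
Step 3: f(3) = 3^6 = 729

729


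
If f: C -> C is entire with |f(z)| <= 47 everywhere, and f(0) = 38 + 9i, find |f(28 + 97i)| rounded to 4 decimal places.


Step 1: By Liouville's theorem, a bounded entire function is constant.
Step 2: f(z) = f(0) = 38 + 9i for all z.
Step 3: |f(w)| = |38 + 9i| = sqrt(1444 + 81)
Step 4: = 39.0512

39.0512


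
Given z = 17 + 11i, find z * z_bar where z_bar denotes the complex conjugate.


Step 1: conj(z) = 17 - 11i
Step 2: z * conj(z) = 17^2 + 11^2
Step 3: = 289 + 121 = 410

410


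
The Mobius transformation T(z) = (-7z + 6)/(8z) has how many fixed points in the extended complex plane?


Step 1: Fixed points satisfy T(z) = z
Step 2: 8z^2 + 7z - 6 = 0
Step 3: Discriminant = 7^2 - 4*8*(-6) = 241
Step 4: Number of fixed points = 2

2


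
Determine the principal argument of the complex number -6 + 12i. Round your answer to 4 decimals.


Step 1: z = -6 + 12i
Step 2: arg(z) = atan2(12, -6)
Step 3: arg(z) = 2.0344

2.0344


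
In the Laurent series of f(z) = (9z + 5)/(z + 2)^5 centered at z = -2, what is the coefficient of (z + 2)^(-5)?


Step 1: Write the numerator in powers of (z + 2): 9z + 5 = 9(z + 2) + (9*(-2) + 5) = 9(z + 2) - 13
Step 2: Divide by (z + 2)^5: f(z) = -13(z + 2)^(-5) + 9(z + 2)^(-4)
Step 3: This finite sum is the Laurent series of f about z = -2.
Step 4: Coefficient of (z + 2)^(-5) = 9*(-2) + 5 = -13

-13


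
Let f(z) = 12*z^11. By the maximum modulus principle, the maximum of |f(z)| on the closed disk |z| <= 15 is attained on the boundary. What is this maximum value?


Step 1: On |z| = 15, |f(z)| = 12 * |z|^11 = 12 * 15^11
Step 2: By maximum modulus principle, maximum is on boundary.
Step 3: Maximum = 12 * 8649755859375 = 103797070312500

103797070312500


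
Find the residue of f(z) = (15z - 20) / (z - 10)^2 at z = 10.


Step 1: Pole of order 2 at z = 10
Step 2: Res = lim d/dz [(z - 10)^2 * f(z)] as z -> 10
Step 3: (z - 10)^2 * f(z) = 15z - 20
Step 4: d/dz[15z - 20] = 15

15


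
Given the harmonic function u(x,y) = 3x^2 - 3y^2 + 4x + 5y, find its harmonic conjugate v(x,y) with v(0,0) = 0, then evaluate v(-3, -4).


Step 1: v_x = -u_y = 6y - 5
Step 2: v_y = u_x = 6x + 4
Step 3: v = 6xy - 5x + 4y + C
Step 4: v(0,0) = 0 => C = 0
Step 5: v(-3, -4) = 71

71


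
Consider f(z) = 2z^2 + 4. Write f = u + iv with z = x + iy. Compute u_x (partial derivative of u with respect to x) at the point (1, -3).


Step 1: f(z) = 2(x+iy)^2 + 4
Step 2: u = 2(x^2 - y^2) + 4
Step 3: u_x = 4x + 0
Step 4: At (1, -3): u_x = 4 + 0 = 4

4


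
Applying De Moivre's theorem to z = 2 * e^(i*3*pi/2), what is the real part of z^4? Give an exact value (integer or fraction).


Step 1: By De Moivre's theorem, z^4 = 2^4 * e^(i*4*3*pi/2) = 16 * (cos(6*pi) + i*sin(6*pi))
Step 2: |z|^4 = 2^4 = 16
Step 3: Reduce the angle mod 2*pi: 6*pi - 6*pi = 0
Step 4: cos(0) = 1
Step 5: Re(z^4) = 16 * 1 = 16

16


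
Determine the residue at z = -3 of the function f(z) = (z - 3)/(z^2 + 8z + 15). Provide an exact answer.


Step 1: Q(z) = z^2 + 8z + 15 = (z + 3)(z + 5)
Step 2: Q'(z) = 2z + 8
Step 3: Q'(-3) = 2, P(-3) = -6
Step 4: Res = P(-3)/Q'(-3) = -6/2 = -3

-3


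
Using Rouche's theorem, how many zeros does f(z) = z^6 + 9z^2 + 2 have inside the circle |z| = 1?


Step 1: On |z| = 1 the three terms have sizes |z^6| = 1^6 = 1, |9z^2| = 9*1^2 = 9, |2| = 2
Step 2: The dominant term is g(z) = 9z^2; let h(z) = z^6 + 2 so f = g + h
Step 3: On |z| = 1: |g| = 9 and |h| <= 1 + 2 = 3
Step 4: Since 9 > 3, |h| < |g| on |z| = 1, so by Rouche f has the same number of zeros as g inside |z| < 1
Step 5: g(z) = 9z^2 has 2 zeros (at the origin, multiplicity 2) inside |z| < 1. Answer = 2

2


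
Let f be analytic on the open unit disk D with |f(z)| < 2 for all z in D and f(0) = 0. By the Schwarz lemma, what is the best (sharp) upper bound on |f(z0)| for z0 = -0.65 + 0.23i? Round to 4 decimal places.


Step 1: g = f/2 maps D -> D with g(0) = 0, so by the Schwarz lemma |g(z)| <= |z|, i.e. |f(z)| <= 2|z|; this is sharp (f(z) = 2z).
Step 2: |z0|^2 = (-0.65)^2 + 0.23^2 = 0.4754
Step 3: |z0| = sqrt(0.4754) = 0.689493
Step 4: Best bound = 2 * |z0| = 2 * 0.689493 = 1.379

1.379


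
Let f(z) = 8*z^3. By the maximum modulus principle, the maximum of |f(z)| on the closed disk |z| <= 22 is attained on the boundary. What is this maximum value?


Step 1: On |z| = 22, |f(z)| = 8 * |z|^3 = 8 * 22^3
Step 2: By maximum modulus principle, maximum is on boundary.
Step 3: Maximum = 8 * 10648 = 85184

85184


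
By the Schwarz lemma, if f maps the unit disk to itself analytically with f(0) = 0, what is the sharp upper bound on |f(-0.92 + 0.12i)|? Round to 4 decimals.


Step 1: Schwarz lemma: if f: D -> D is analytic with f(0) = 0, then |f(z)| <= |z| for all z in D, and this is sharp (f(z) = z).
Step 2: |z0|^2 = (-0.92)^2 + 0.12^2 = 0.8608
Step 3: |z0| = sqrt(0.8608) = 0.927793
Step 4: Best bound = |z0| = 0.9278

0.9278


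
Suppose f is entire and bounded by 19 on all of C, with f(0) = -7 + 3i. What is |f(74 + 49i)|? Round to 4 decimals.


Step 1: By Liouville's theorem, a bounded entire function is constant.
Step 2: f(z) = f(0) = -7 + 3i for all z.
Step 3: |f(w)| = |-7 + 3i| = sqrt(49 + 9)
Step 4: = 7.6158

7.6158


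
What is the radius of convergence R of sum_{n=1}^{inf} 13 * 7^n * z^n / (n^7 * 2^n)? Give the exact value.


Step 1: General term a_n = 13 * 7^n / (n^7 * 2^n)
Step 2: By the root test, |a_n|^(1/n) = 13^(1/n) * 7 / (n^(7/n) * 2) -> 7/2 as n -> infinity (since 13^(1/n) -> 1 and n^(7/n) -> 1)
Step 3: R = 1/lim|a_n|^(1/n) = 2/7

2/7


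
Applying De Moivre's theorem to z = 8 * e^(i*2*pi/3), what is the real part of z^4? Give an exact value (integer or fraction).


Step 1: By De Moivre's theorem, z^4 = 8^4 * e^(i*4*2*pi/3) = 4096 * (cos(8*pi/3) + i*sin(8*pi/3))
Step 2: |z|^4 = 8^4 = 4096
Step 3: Reduce the angle mod 2*pi: 8*pi/3 - 2*pi = 2*pi/3
Step 4: cos(2*pi/3) = -1/2
Step 5: Re(z^4) = 4096 * (-1/2) = -2048

-2048


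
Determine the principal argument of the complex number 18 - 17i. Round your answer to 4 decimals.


Step 1: z = 18 - 17i
Step 2: arg(z) = atan2(-17, 18)
Step 3: arg(z) = -0.7568

-0.7568


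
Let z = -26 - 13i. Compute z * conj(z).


Step 1: conj(z) = -26 + 13i
Step 2: z * conj(z) = (-26)^2 + (-13)^2
Step 3: = 676 + 169 = 845

845


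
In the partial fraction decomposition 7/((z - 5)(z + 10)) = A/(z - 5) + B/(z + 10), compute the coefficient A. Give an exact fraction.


Step 1: Multiply both sides by (z - 5) and set z = 5
Step 2: A = 7 / (5 + 10)
Step 3: A = 7 / 15
Step 4: A = 7/15

7/15


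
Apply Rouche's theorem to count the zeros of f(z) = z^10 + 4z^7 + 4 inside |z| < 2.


Step 1: On |z| = 2 the three terms have sizes |z^10| = 2^10 = 1024, |4z^7| = 4*2^7 = 512, |4| = 4
Step 2: The dominant term is g(z) = z^10; let h(z) = 4z^7 + 4 so f = g + h
Step 3: On |z| = 2: |g| = 1024 and |h| <= 512 + 4 = 516
Step 4: Since 1024 > 516, |h| < |g| on |z| = 2, so by Rouche f has the same number of zeros as g inside |z| < 2
Step 5: g(z) = z^10 has 10 zeros (all at the origin) inside |z| < 2. Answer = 10

10


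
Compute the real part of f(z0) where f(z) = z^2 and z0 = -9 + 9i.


Step 1: z0 = -9 + 9i
Step 2: z0^2 = (-9)^2 - 9^2 - 162i
Step 3: real part = 81 - 81 = 0

0


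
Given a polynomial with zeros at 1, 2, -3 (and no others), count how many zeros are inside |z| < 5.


Step 1: Check each root:
  z = 1: |1| = 1 < 5
  z = 2: |2| = 2 < 5
  z = -3: |-3| = 3 < 5
Step 2: Count = 3

3


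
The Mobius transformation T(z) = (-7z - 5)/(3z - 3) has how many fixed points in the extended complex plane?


Step 1: Fixed points satisfy T(z) = z
Step 2: 3z^2 + 4z + 5 = 0
Step 3: Discriminant = 4^2 - 4*3*5 = -44
Step 4: Number of fixed points = 2

2


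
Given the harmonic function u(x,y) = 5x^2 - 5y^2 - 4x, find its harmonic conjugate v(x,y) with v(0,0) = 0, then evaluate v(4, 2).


Step 1: v_x = -u_y = 10y + 0
Step 2: v_y = u_x = 10x - 4
Step 3: v = 10xy - 4y + C
Step 4: v(0,0) = 0 => C = 0
Step 5: v(4, 2) = 72

72


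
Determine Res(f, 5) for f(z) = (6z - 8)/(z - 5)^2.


Step 1: Pole of order 2 at z = 5
Step 2: Res = lim d/dz [(z - 5)^2 * f(z)] as z -> 5
Step 3: (z - 5)^2 * f(z) = 6z - 8
Step 4: d/dz[6z - 8] = 6

6


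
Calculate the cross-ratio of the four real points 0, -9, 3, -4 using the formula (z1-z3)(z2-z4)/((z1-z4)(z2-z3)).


Step 1: (z1-z3)(z2-z4) = (-3) * (-5) = 15
Step 2: (z1-z4)(z2-z3) = 4 * (-12) = -48
Step 3: Cross-ratio = -15/48 = -5/16

-5/16


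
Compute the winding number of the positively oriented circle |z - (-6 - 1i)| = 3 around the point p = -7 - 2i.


Step 1: Center c = (-6, -1), radius = 3
Step 2: |p - c|^2 = (-1)^2 + (-1)^2 = 2
Step 3: r^2 = 9
Step 4: |p-c| < r so winding number = 1

1


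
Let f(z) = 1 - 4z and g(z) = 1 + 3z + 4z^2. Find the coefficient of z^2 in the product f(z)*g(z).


Step 1: z^2 term in f*g comes from: (1)*(4z^2) + (-4z)*(3z) + (0)*(1)
Step 2: = 4 - 12 + 0
Step 3: = -8

-8


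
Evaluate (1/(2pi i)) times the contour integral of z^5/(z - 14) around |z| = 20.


Step 1: f(z) = z^5, a = 14 is inside |z| = 20
Step 2: By Cauchy integral formula: (1/(2pi*i)) * integral = f(a)
Step 3: f(14) = 14^5 = 537824

537824


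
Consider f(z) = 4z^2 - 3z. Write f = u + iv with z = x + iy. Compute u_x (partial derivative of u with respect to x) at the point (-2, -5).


Step 1: f(z) = 4(x+iy)^2 - 3(x+iy) + 0
Step 2: u = 4(x^2 - y^2) - 3x + 0
Step 3: u_x = 8x - 3
Step 4: At (-2, -5): u_x = -16 - 3 = -19

-19


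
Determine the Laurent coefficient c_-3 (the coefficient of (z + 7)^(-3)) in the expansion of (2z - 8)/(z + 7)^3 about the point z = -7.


Step 1: Write the numerator in powers of (z + 7): 2z - 8 = 2(z + 7) + (2*(-7) - 8) = 2(z + 7) - 22
Step 2: Divide by (z + 7)^3: f(z) = -22(z + 7)^(-3) + 2(z + 7)^(-2)
Step 3: This finite sum is the Laurent series of f about z = -7.
Step 4: Coefficient of (z + 7)^(-3) = 2*(-7) - 8 = -22

-22


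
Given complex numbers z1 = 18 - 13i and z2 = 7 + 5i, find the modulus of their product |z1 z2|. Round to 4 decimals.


Step 1: |z1| = sqrt(18^2 + (-13)^2) = sqrt(493)
Step 2: |z2| = sqrt(7^2 + 5^2) = sqrt(74)
Step 3: |z1*z2| = |z1|*|z2| = sqrt(493) * sqrt(74) = sqrt(493 * 74) = sqrt(36482)
Step 4: = 191.0026

191.0026


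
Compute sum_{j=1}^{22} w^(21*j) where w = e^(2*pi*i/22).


Step 1: The sum sum_{j=1}^{n} w^(k*j) equals n if n | k, else 0.
Step 2: Here n = 22, k = 21
Step 3: Does n divide k? 22 | 21 -> False
Step 4: Sum = 0

0


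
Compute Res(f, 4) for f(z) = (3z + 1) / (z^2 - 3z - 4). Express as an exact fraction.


Step 1: Q(z) = z^2 - 3z - 4 = (z - 4)(z + 1)
Step 2: Q'(z) = 2z - 3
Step 3: Q'(4) = 5, P(4) = 13
Step 4: Res = P(4)/Q'(4) = 13/5 = 13/5

13/5


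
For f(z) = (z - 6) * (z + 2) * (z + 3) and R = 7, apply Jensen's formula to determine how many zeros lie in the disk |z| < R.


Jensen's formula: (1/2pi)*integral log|f(Re^it)|dt = log|f(0)| + sum_{|a_k|<R} log(R/|a_k|)
Step 1: f(0) = (-6) * 2 * 3 = -36
Step 2: log|f(0)| = log|6| + log|-2| + log|-3| = 3.5835
Step 3: Zeros inside |z| < 7: 6, -2, -3
Step 4: Jensen sum = log(7/6) + log(7/2) + log(7/3) = 2.2542
Step 5: n(R) = number of terms in the Jensen sum = count of zeros inside |z| < 7 = 3

3


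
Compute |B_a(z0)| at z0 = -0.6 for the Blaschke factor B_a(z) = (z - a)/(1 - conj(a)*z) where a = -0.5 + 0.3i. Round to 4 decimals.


Step 1: Numerator z0 - a = -0.6 - (-0.5 + 0.3i) = -0.1 - 0.3i
Step 2: Denominator 1 - conj(a)*z0 = 1 - (-0.5 - 0.3i)*(-0.6) = 0.7 - 0.18i
Step 3: |z0 - a|^2 = (-0.1)^2 + (-0.3)^2 = 0.1; |1 - conj(a)*z0|^2 = 0.7^2 + (-0.18)^2 = 0.5224
Step 4: |B_a(-0.6)| = sqrt(0.1 / 0.5224) = sqrt(0.191424)
Step 5: = 0.4375

0.4375


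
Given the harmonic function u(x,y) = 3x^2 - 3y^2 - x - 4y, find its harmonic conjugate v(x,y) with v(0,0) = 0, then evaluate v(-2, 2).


Step 1: v_x = -u_y = 6y + 4
Step 2: v_y = u_x = 6x - 1
Step 3: v = 6xy + 4x - y + C
Step 4: v(0,0) = 0 => C = 0
Step 5: v(-2, 2) = -34

-34


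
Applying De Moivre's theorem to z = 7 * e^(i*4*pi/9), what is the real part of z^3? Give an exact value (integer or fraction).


Step 1: By De Moivre's theorem, z^3 = 7^3 * e^(i*3*4*pi/9) = 343 * (cos(4*pi/3) + i*sin(4*pi/3))
Step 2: |z|^3 = 7^3 = 343
Step 3: The angle 4*pi/3 already lies in [0, 2*pi)
Step 4: cos(4*pi/3) = -1/2
Step 5: Re(z^3) = 343 * (-1/2) = -343/2

-343/2


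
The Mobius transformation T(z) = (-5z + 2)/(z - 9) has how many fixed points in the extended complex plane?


Step 1: Fixed points satisfy T(z) = z
Step 2: z^2 - 4z - 2 = 0
Step 3: Discriminant = (-4)^2 - 4*1*(-2) = 24
Step 4: Number of fixed points = 2

2


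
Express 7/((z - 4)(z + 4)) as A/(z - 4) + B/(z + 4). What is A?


Step 1: Multiply both sides by (z - 4) and set z = 4
Step 2: A = 7 / (4 + 4)
Step 3: A = 7 / 8
Step 4: A = 7/8

7/8


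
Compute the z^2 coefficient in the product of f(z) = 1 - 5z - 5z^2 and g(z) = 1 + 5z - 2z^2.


Step 1: z^2 term in f*g comes from: (1)*(-2z^2) + (-5z)*(5z) + (-5z^2)*(1)
Step 2: = -2 - 25 - 5
Step 3: = -32

-32


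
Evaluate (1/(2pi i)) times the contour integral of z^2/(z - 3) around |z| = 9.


Step 1: f(z) = z^2, a = 3 is inside |z| = 9
Step 2: By Cauchy integral formula: (1/(2pi*i)) * integral = f(a)
Step 3: f(3) = 3^2 = 9

9


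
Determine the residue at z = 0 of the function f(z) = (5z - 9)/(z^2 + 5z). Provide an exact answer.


Step 1: Q(z) = z^2 + 5z = (z)(z + 5)
Step 2: Q'(z) = 2z + 5
Step 3: Q'(0) = 5, P(0) = -9
Step 4: Res = P(0)/Q'(0) = -9/5 = -9/5

-9/5


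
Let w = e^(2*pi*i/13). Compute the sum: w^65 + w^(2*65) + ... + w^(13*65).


Step 1: The sum sum_{j=1}^{n} w^(k*j) equals n if n | k, else 0.
Step 2: Here n = 13, k = 65
Step 3: Does n divide k? 13 | 65 -> True
Step 4: Sum = 13

13


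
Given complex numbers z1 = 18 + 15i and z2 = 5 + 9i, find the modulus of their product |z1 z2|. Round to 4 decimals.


Step 1: |z1| = sqrt(18^2 + 15^2) = sqrt(549)
Step 2: |z2| = sqrt(5^2 + 9^2) = sqrt(106)
Step 3: |z1*z2| = |z1|*|z2| = sqrt(549) * sqrt(106) = sqrt(549 * 106) = sqrt(58194)
Step 4: = 241.2343

241.2343


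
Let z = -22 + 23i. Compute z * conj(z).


Step 1: conj(z) = -22 - 23i
Step 2: z * conj(z) = (-22)^2 + 23^2
Step 3: = 484 + 529 = 1013

1013


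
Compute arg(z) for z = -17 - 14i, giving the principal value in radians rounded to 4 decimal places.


Step 1: z = -17 - 14i
Step 2: arg(z) = atan2(-14, -17)
Step 3: arg(z) = -2.4527

-2.4527


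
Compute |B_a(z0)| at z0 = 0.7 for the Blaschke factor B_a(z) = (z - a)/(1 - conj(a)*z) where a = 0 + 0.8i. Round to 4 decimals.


Step 1: Numerator z0 - a = 0.7 - (0 + 0.8i) = 0.7 - 0.8i
Step 2: Denominator 1 - conj(a)*z0 = 1 - (0 - 0.8i)*0.7 = 1 + 0.56i
Step 3: |z0 - a|^2 = 0.7^2 + (-0.8)^2 = 1.13; |1 - conj(a)*z0|^2 = 1^2 + 0.56^2 = 1.3136
Step 4: |B_a(0.7)| = sqrt(1.13 / 1.3136) = sqrt(0.860231)
Step 5: = 0.9275

0.9275


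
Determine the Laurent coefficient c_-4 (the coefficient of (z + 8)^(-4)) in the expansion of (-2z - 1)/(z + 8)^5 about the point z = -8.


Step 1: Write the numerator in powers of (z + 8): -2z - 1 = -2(z + 8) + (-2*(-8) - 1) = -2(z + 8) + 15
Step 2: Divide by (z + 8)^5: f(z) = 15(z + 8)^(-5) - 2(z + 8)^(-4)
Step 3: This finite sum is the Laurent series of f about z = -8.
Step 4: Coefficient of (z + 8)^(-4) = coefficient of (z + 8) in the re-centred numerator = -2

-2


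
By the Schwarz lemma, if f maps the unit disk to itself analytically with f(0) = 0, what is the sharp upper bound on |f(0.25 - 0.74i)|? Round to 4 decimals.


Step 1: Schwarz lemma: if f: D -> D is analytic with f(0) = 0, then |f(z)| <= |z| for all z in D, and this is sharp (f(z) = z).
Step 2: |z0|^2 = 0.25^2 + (-0.74)^2 = 0.6101
Step 3: |z0| = sqrt(0.6101) = 0.781089
Step 4: Best bound = |z0| = 0.7811

0.7811


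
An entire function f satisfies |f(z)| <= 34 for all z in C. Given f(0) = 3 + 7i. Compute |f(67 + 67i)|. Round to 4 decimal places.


Step 1: By Liouville's theorem, a bounded entire function is constant.
Step 2: f(z) = f(0) = 3 + 7i for all z.
Step 3: |f(w)| = |3 + 7i| = sqrt(9 + 49)
Step 4: = 7.6158

7.6158


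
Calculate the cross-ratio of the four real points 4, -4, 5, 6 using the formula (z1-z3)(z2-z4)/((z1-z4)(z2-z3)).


Step 1: (z1-z3)(z2-z4) = (-1) * (-10) = 10
Step 2: (z1-z4)(z2-z3) = (-2) * (-9) = 18
Step 3: Cross-ratio = 10/18 = 5/9

5/9


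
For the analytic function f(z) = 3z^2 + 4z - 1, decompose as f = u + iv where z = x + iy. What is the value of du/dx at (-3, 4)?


Step 1: f(z) = 3(x+iy)^2 + 4(x+iy) - 1
Step 2: u = 3(x^2 - y^2) + 4x - 1
Step 3: u_x = 6x + 4
Step 4: At (-3, 4): u_x = -18 + 4 = -14

-14


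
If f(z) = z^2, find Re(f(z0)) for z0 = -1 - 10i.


Step 1: z0 = -1 - 10i
Step 2: z0^2 = (-1)^2 - (-10)^2 + 20i
Step 3: real part = 1 - 100 = -99

-99


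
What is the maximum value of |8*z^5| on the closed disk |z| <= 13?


Step 1: On |z| = 13, |f(z)| = 8 * |z|^5 = 8 * 13^5
Step 2: By maximum modulus principle, maximum is on boundary.
Step 3: Maximum = 8 * 371293 = 2970344

2970344


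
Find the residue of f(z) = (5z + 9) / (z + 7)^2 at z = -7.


Step 1: Pole of order 2 at z = -7
Step 2: Res = lim d/dz [(z + 7)^2 * f(z)] as z -> -7
Step 3: (z + 7)^2 * f(z) = 5z + 9
Step 4: d/dz[5z + 9] = 5

5


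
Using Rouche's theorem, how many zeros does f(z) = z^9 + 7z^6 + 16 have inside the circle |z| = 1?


Step 1: On |z| = 1 the three terms have sizes |z^9| = 1^9 = 1, |7z^6| = 7*1^6 = 7, |16| = 16
Step 2: The dominant term is g(z) = 16; let h(z) = z^9 + 7z^6 so f = g + h
Step 3: On |z| = 1: |g| = 16 and |h| <= 1 + 7 = 8
Step 4: Since 16 > 8, |h| < |g| on |z| = 1, so by Rouche f has the same number of zeros as g inside |z| < 1
Step 5: g(z) = 16 is a nonzero constant with no zeros inside |z| < 1. Answer = 0

0


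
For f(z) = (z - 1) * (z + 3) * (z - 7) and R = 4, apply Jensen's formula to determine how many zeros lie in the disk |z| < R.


Jensen's formula: (1/2pi)*integral log|f(Re^it)|dt = log|f(0)| + sum_{|a_k|<R} log(R/|a_k|)
Step 1: f(0) = (-1) * 3 * (-7) = 21
Step 2: log|f(0)| = log|1| + log|-3| + log|7| = 3.0445
Step 3: Zeros inside |z| < 4: 1, -3
Step 4: Jensen sum = log(4/1) + log(4/3) = 1.674
Step 5: n(R) = number of terms in the Jensen sum = count of zeros inside |z| < 4 = 2

2


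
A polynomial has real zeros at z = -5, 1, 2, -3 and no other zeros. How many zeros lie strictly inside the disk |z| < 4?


Step 1: Check each root:
  z = -5: |-5| = 5 >= 4
  z = 1: |1| = 1 < 4
  z = 2: |2| = 2 < 4
  z = -3: |-3| = 3 < 4
Step 2: Count = 3

3


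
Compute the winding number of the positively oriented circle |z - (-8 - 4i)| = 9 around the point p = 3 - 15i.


Step 1: Center c = (-8, -4), radius = 9
Step 2: |p - c|^2 = 11^2 + (-11)^2 = 242
Step 3: r^2 = 81
Step 4: |p-c| > r so winding number = 0

0


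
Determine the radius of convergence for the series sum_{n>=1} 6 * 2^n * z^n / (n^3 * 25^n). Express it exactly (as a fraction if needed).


Step 1: General term a_n = 6 * 2^n / (n^3 * 25^n)
Step 2: By the root test, |a_n|^(1/n) = 6^(1/n) * 2 / (n^(3/n) * 25) -> 2/25 as n -> infinity (since 6^(1/n) -> 1 and n^(3/n) -> 1)
Step 3: R = 1/lim|a_n|^(1/n) = 25/2

25/2


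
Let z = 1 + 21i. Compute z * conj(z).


Step 1: conj(z) = 1 - 21i
Step 2: z * conj(z) = 1^2 + 21^2
Step 3: = 1 + 441 = 442

442


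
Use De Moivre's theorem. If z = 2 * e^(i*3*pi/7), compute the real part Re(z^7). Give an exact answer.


Step 1: By De Moivre's theorem, z^7 = 2^7 * e^(i*7*3*pi/7) = 128 * (cos(3*pi) + i*sin(3*pi))
Step 2: |z|^7 = 2^7 = 128
Step 3: Reduce the angle mod 2*pi: 3*pi - 2*pi = pi
Step 4: cos(pi) = -1
Step 5: Re(z^7) = 128 * (-1) = -128

-128


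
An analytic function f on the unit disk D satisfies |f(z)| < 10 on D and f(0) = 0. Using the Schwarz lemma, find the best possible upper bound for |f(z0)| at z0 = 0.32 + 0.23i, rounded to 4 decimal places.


Step 1: g = f/10 maps D -> D with g(0) = 0, so by the Schwarz lemma |g(z)| <= |z|, i.e. |f(z)| <= 10|z|; this is sharp (f(z) = 10z).
Step 2: |z0|^2 = 0.32^2 + 0.23^2 = 0.1553
Step 3: |z0| = sqrt(0.1553) = 0.394081
Step 4: Best bound = 10 * |z0| = 10 * 0.394081 = 3.9408

3.9408


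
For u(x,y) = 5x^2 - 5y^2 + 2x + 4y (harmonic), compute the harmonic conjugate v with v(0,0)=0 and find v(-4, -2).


Step 1: v_x = -u_y = 10y - 4
Step 2: v_y = u_x = 10x + 2
Step 3: v = 10xy - 4x + 2y + C
Step 4: v(0,0) = 0 => C = 0
Step 5: v(-4, -2) = 92

92


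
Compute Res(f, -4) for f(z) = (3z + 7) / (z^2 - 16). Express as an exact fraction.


Step 1: Q(z) = z^2 - 16 = (z + 4)(z - 4)
Step 2: Q'(z) = 2z
Step 3: Q'(-4) = -8, P(-4) = -5
Step 4: Res = P(-4)/Q'(-4) = -5/(-8) = 5/8

5/8


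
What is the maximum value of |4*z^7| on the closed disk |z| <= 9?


Step 1: On |z| = 9, |f(z)| = 4 * |z|^7 = 4 * 9^7
Step 2: By maximum modulus principle, maximum is on boundary.
Step 3: Maximum = 4 * 4782969 = 19131876

19131876


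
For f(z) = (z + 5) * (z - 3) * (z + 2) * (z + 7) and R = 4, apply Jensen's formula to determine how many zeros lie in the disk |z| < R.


Jensen's formula: (1/2pi)*integral log|f(Re^it)|dt = log|f(0)| + sum_{|a_k|<R} log(R/|a_k|)
Step 1: f(0) = 5 * (-3) * 2 * 7 = -210
Step 2: log|f(0)| = log|-5| + log|3| + log|-2| + log|-7| = 5.3471
Step 3: Zeros inside |z| < 4: 3, -2
Step 4: Jensen sum = log(4/3) + log(4/2) = 0.9808
Step 5: n(R) = number of terms in the Jensen sum = count of zeros inside |z| < 4 = 2

2


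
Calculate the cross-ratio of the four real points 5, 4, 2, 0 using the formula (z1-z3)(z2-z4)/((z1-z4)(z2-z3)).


Step 1: (z1-z3)(z2-z4) = 3 * 4 = 12
Step 2: (z1-z4)(z2-z3) = 5 * 2 = 10
Step 3: Cross-ratio = 12/10 = 6/5

6/5


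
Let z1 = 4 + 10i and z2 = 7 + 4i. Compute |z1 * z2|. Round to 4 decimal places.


Step 1: |z1| = sqrt(4^2 + 10^2) = sqrt(116)
Step 2: |z2| = sqrt(7^2 + 4^2) = sqrt(65)
Step 3: |z1*z2| = |z1|*|z2| = sqrt(116) * sqrt(65) = sqrt(116 * 65) = sqrt(7540)
Step 4: = 86.8332

86.8332


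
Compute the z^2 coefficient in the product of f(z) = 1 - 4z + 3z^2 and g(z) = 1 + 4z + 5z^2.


Step 1: z^2 term in f*g comes from: (1)*(5z^2) + (-4z)*(4z) + (3z^2)*(1)
Step 2: = 5 - 16 + 3
Step 3: = -8

-8


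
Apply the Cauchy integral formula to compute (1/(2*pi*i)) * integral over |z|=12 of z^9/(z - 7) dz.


Step 1: f(z) = z^9, a = 7 is inside |z| = 12
Step 2: By Cauchy integral formula: (1/(2pi*i)) * integral = f(a)
Step 3: f(7) = 7^9 = 40353607

40353607


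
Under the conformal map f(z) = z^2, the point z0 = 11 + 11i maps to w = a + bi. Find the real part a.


Step 1: z0 = 11 + 11i
Step 2: z0^2 = 11^2 - 11^2 + 242i
Step 3: real part = 121 - 121 = 0

0


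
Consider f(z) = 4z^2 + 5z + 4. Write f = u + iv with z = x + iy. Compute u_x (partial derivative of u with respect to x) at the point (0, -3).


Step 1: f(z) = 4(x+iy)^2 + 5(x+iy) + 4
Step 2: u = 4(x^2 - y^2) + 5x + 4
Step 3: u_x = 8x + 5
Step 4: At (0, -3): u_x = 0 + 5 = 5

5


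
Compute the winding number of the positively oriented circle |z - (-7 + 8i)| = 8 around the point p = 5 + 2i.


Step 1: Center c = (-7, 8), radius = 8
Step 2: |p - c|^2 = 12^2 + (-6)^2 = 180
Step 3: r^2 = 64
Step 4: |p-c| > r so winding number = 0

0


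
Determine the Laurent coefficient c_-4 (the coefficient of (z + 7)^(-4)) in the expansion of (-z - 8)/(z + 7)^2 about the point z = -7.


Step 1: Write the numerator in powers of (z + 7): -z - 8 = -(z + 7) + (-1*(-7) - 8) = -(z + 7) - 1
Step 2: Divide by (z + 7)^2: f(z) = -(z + 7)^(-2) - (z + 7)^(-1)
Step 3: This finite sum is the Laurent series of f about z = -7.
Step 4: Only the powers -2 and -1 appear, so the coefficient of (z + 7)^(-4) = 0

0


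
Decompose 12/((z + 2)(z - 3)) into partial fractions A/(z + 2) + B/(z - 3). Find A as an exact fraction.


Step 1: Multiply both sides by (z + 2) and set z = -2
Step 2: A = 12 / (-2 - 3)
Step 3: A = 12 / (-5)
Step 4: A = -12/5

-12/5


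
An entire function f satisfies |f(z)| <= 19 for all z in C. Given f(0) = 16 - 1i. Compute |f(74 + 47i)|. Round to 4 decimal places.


Step 1: By Liouville's theorem, a bounded entire function is constant.
Step 2: f(z) = f(0) = 16 - 1i for all z.
Step 3: |f(w)| = |16 - 1i| = sqrt(256 + 1)
Step 4: = 16.0312

16.0312


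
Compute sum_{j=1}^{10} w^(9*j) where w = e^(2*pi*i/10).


Step 1: The sum sum_{j=1}^{n} w^(k*j) equals n if n | k, else 0.
Step 2: Here n = 10, k = 9
Step 3: Does n divide k? 10 | 9 -> False
Step 4: Sum = 0

0


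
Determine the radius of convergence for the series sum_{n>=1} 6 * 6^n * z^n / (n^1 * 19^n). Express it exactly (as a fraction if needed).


Step 1: General term a_n = 6 * 6^n / (n^1 * 19^n)
Step 2: By the root test, |a_n|^(1/n) = 6^(1/n) * 6 / (n^(1/n) * 19) -> 6/19 as n -> infinity (since 6^(1/n) -> 1 and n^(1/n) -> 1)
Step 3: R = 1/lim|a_n|^(1/n) = 19/6

19/6


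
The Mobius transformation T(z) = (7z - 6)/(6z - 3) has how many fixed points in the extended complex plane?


Step 1: Fixed points satisfy T(z) = z
Step 2: 6z^2 - 10z + 6 = 0
Step 3: Discriminant = (-10)^2 - 4*6*6 = -44
Step 4: Number of fixed points = 2

2


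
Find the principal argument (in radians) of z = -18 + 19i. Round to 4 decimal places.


Step 1: z = -18 + 19i
Step 2: arg(z) = atan2(19, -18)
Step 3: arg(z) = 2.3292

2.3292


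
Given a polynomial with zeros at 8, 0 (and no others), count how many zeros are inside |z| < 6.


Step 1: Check each root:
  z = 8: |8| = 8 >= 6
  z = 0: |0| = 0 < 6
Step 2: Count = 1

1


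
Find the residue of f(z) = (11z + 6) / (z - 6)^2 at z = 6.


Step 1: Pole of order 2 at z = 6
Step 2: Res = lim d/dz [(z - 6)^2 * f(z)] as z -> 6
Step 3: (z - 6)^2 * f(z) = 11z + 6
Step 4: d/dz[11z + 6] = 11

11


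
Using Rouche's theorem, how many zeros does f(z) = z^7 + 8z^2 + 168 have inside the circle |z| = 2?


Step 1: On |z| = 2 the three terms have sizes |z^7| = 2^7 = 128, |8z^2| = 8*2^2 = 32, |168| = 168
Step 2: The dominant term is g(z) = 168; let h(z) = z^7 + 8z^2 so f = g + h
Step 3: On |z| = 2: |g| = 168 and |h| <= 128 + 32 = 160
Step 4: Since 168 > 160, |h| < |g| on |z| = 2, so by Rouche f has the same number of zeros as g inside |z| < 2
Step 5: g(z) = 168 is a nonzero constant with no zeros inside |z| < 2. Answer = 0

0


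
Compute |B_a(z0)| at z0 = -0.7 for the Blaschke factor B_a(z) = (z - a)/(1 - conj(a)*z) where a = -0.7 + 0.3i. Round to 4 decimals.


Step 1: Numerator z0 - a = -0.7 - (-0.7 + 0.3i) = 0 - 0.3i
Step 2: Denominator 1 - conj(a)*z0 = 1 - (-0.7 - 0.3i)*(-0.7) = 0.51 - 0.21i
Step 3: |z0 - a|^2 = 0^2 + (-0.3)^2 = 0.09; |1 - conj(a)*z0|^2 = 0.51^2 + (-0.21)^2 = 0.3042
Step 4: |B_a(-0.7)| = sqrt(0.09 / 0.3042) = sqrt(0.295858)
Step 5: = 0.5439

0.5439


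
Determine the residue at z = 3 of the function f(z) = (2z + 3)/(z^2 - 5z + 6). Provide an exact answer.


Step 1: Q(z) = z^2 - 5z + 6 = (z - 3)(z - 2)
Step 2: Q'(z) = 2z - 5
Step 3: Q'(3) = 1, P(3) = 9
Step 4: Res = P(3)/Q'(3) = 9/1 = 9

9


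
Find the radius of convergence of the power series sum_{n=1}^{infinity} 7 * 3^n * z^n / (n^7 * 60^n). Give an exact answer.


Step 1: General term a_n = 7 * 3^n / (n^7 * 60^n)
Step 2: By the root test, |a_n|^(1/n) = 7^(1/n) * 3 / (n^(7/n) * 60) -> 3/60 as n -> infinity (since 7^(1/n) -> 1 and n^(7/n) -> 1)
Step 3: R = 1/lim|a_n|^(1/n) = 60/3 = 20

20


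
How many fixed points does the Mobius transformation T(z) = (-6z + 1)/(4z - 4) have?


Step 1: Fixed points satisfy T(z) = z
Step 2: 4z^2 + 2z - 1 = 0
Step 3: Discriminant = 2^2 - 4*4*(-1) = 20
Step 4: Number of fixed points = 2

2


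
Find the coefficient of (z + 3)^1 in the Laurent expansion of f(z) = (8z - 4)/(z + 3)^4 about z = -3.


Step 1: Write the numerator in powers of (z + 3): 8z - 4 = 8(z + 3) + (8*(-3) - 4) = 8(z + 3) - 28
Step 2: Divide by (z + 3)^4: f(z) = -28(z + 3)^(-4) + 8(z + 3)^(-3)
Step 3: This finite sum is the Laurent series of f about z = -3.
Step 4: Only the powers -4 and -3 appear, so the coefficient of (z + 3)^1 = 0

0


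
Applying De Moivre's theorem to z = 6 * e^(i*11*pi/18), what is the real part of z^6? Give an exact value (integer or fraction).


Step 1: By De Moivre's theorem, z^6 = 6^6 * e^(i*6*11*pi/18) = 46656 * (cos(11*pi/3) + i*sin(11*pi/3))
Step 2: |z|^6 = 6^6 = 46656
Step 3: Reduce the angle mod 2*pi: 11*pi/3 - 2*pi = 5*pi/3
Step 4: cos(5*pi/3) = 1/2
Step 5: Re(z^6) = 46656 * 1/2 = 23328

23328


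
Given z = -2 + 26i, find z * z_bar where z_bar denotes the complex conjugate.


Step 1: conj(z) = -2 - 26i
Step 2: z * conj(z) = (-2)^2 + 26^2
Step 3: = 4 + 676 = 680

680


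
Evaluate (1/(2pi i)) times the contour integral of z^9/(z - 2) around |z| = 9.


Step 1: f(z) = z^9, a = 2 is inside |z| = 9
Step 2: By Cauchy integral formula: (1/(2pi*i)) * integral = f(a)
Step 3: f(2) = 2^9 = 512

512


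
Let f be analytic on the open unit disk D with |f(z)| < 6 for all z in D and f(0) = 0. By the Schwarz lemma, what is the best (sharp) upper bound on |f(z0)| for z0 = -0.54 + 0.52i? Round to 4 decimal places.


Step 1: g = f/6 maps D -> D with g(0) = 0, so by the Schwarz lemma |g(z)| <= |z|, i.e. |f(z)| <= 6|z|; this is sharp (f(z) = 6z).
Step 2: |z0|^2 = (-0.54)^2 + 0.52^2 = 0.562
Step 3: |z0| = sqrt(0.562) = 0.749667
Step 4: Best bound = 6 * |z0| = 6 * 0.749667 = 4.498

4.498


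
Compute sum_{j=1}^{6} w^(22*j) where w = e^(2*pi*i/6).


Step 1: The sum sum_{j=1}^{n} w^(k*j) equals n if n | k, else 0.
Step 2: Here n = 6, k = 22
Step 3: Does n divide k? 6 | 22 -> False
Step 4: Sum = 0

0


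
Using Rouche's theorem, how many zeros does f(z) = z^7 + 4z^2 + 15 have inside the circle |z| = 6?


Step 1: On |z| = 6 the three terms have sizes |z^7| = 6^7 = 279936, |4z^2| = 4*6^2 = 144, |15| = 15
Step 2: The dominant term is g(z) = z^7; let h(z) = 4z^2 + 15 so f = g + h
Step 3: On |z| = 6: |g| = 279936 and |h| <= 144 + 15 = 159
Step 4: Since 279936 > 159, |h| < |g| on |z| = 6, so by Rouche f has the same number of zeros as g inside |z| < 6
Step 5: g(z) = z^7 has 7 zeros (all at the origin) inside |z| < 6. Answer = 7

7


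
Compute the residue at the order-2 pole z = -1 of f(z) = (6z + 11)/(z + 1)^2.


Step 1: Pole of order 2 at z = -1
Step 2: Res = lim d/dz [(z + 1)^2 * f(z)] as z -> -1
Step 3: (z + 1)^2 * f(z) = 6z + 11
Step 4: d/dz[6z + 11] = 6

6


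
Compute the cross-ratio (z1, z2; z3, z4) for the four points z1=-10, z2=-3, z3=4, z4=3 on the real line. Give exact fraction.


Step 1: (z1-z3)(z2-z4) = (-14) * (-6) = 84
Step 2: (z1-z4)(z2-z3) = (-13) * (-7) = 91
Step 3: Cross-ratio = 84/91 = 12/13

12/13


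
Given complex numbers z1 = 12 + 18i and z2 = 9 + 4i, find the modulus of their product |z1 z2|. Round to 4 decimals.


Step 1: |z1| = sqrt(12^2 + 18^2) = sqrt(468)
Step 2: |z2| = sqrt(9^2 + 4^2) = sqrt(97)
Step 3: |z1*z2| = |z1|*|z2| = sqrt(468) * sqrt(97) = sqrt(468 * 97) = sqrt(45396)
Step 4: = 213.0634

213.0634


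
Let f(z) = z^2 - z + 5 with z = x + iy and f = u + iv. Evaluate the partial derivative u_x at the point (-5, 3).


Step 1: f(z) = (x+iy)^2 - (x+iy) + 5
Step 2: u = (x^2 - y^2) - x + 5
Step 3: u_x = 2x - 1
Step 4: At (-5, 3): u_x = -10 - 1 = -11

-11


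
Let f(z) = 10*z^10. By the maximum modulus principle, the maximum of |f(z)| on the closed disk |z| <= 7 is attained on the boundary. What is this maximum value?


Step 1: On |z| = 7, |f(z)| = 10 * |z|^10 = 10 * 7^10
Step 2: By maximum modulus principle, maximum is on boundary.
Step 3: Maximum = 10 * 282475249 = 2824752490

2824752490


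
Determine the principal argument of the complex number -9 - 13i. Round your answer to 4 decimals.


Step 1: z = -9 - 13i
Step 2: arg(z) = atan2(-13, -9)
Step 3: arg(z) = -2.1763

-2.1763


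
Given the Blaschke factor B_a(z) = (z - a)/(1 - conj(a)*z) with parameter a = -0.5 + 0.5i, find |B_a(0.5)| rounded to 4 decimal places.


Step 1: Numerator z0 - a = 0.5 - (-0.5 + 0.5i) = 1 - 0.5i
Step 2: Denominator 1 - conj(a)*z0 = 1 - (-0.5 - 0.5i)*0.5 = 1.25 + 0.25i
Step 3: |z0 - a|^2 = 1^2 + (-0.5)^2 = 1.25; |1 - conj(a)*z0|^2 = 1.25^2 + 0.25^2 = 1.625
Step 4: |B_a(0.5)| = sqrt(1.25 / 1.625) = sqrt(0.769231)
Step 5: = 0.8771

0.8771


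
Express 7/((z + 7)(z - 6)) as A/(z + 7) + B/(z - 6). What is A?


Step 1: Multiply both sides by (z + 7) and set z = -7
Step 2: A = 7 / (-7 - 6)
Step 3: A = 7 / (-13)
Step 4: A = -7/13

-7/13


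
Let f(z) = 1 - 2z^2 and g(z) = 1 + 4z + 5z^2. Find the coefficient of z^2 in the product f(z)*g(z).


Step 1: z^2 term in f*g comes from: (1)*(5z^2) + (0)*(4z) + (-2z^2)*(1)
Step 2: = 5 + 0 - 2
Step 3: = 3

3


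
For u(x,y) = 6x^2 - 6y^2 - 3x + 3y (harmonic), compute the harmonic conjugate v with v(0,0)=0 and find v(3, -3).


Step 1: v_x = -u_y = 12y - 3
Step 2: v_y = u_x = 12x - 3
Step 3: v = 12xy - 3x - 3y + C
Step 4: v(0,0) = 0 => C = 0
Step 5: v(3, -3) = -108

-108


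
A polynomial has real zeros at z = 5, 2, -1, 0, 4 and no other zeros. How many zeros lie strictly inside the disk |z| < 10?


Step 1: Check each root:
  z = 5: |5| = 5 < 10
  z = 2: |2| = 2 < 10
  z = -1: |-1| = 1 < 10
  z = 0: |0| = 0 < 10
  z = 4: |4| = 4 < 10
Step 2: Count = 5

5


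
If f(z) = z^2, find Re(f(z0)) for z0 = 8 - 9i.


Step 1: z0 = 8 - 9i
Step 2: z0^2 = 8^2 - (-9)^2 - 144i
Step 3: real part = 64 - 81 = -17

-17


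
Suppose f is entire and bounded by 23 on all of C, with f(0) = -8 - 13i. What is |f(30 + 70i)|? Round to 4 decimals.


Step 1: By Liouville's theorem, a bounded entire function is constant.
Step 2: f(z) = f(0) = -8 - 13i for all z.
Step 3: |f(w)| = |-8 - 13i| = sqrt(64 + 169)
Step 4: = 15.2643

15.2643


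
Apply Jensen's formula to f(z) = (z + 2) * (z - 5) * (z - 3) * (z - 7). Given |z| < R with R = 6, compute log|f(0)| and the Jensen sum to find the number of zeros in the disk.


Jensen's formula: (1/2pi)*integral log|f(Re^it)|dt = log|f(0)| + sum_{|a_k|<R} log(R/|a_k|)
Step 1: f(0) = 2 * (-5) * (-3) * (-7) = -210
Step 2: log|f(0)| = log|-2| + log|5| + log|3| + log|7| = 5.3471
Step 3: Zeros inside |z| < 6: -2, 5, 3
Step 4: Jensen sum = log(6/2) + log(6/5) + log(6/3) = 1.9741
Step 5: n(R) = number of terms in the Jensen sum = count of zeros inside |z| < 6 = 3

3


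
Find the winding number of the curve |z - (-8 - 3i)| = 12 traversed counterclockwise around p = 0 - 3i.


Step 1: Center c = (-8, -3), radius = 12
Step 2: |p - c|^2 = 8^2 + 0^2 = 64
Step 3: r^2 = 144
Step 4: |p-c| < r so winding number = 1

1


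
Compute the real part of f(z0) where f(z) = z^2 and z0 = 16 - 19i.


Step 1: z0 = 16 - 19i
Step 2: z0^2 = 16^2 - (-19)^2 - 608i
Step 3: real part = 256 - 361 = -105

-105


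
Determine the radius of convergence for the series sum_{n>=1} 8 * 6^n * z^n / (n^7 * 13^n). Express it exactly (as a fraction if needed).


Step 1: General term a_n = 8 * 6^n / (n^7 * 13^n)
Step 2: By the root test, |a_n|^(1/n) = 8^(1/n) * 6 / (n^(7/n) * 13) -> 6/13 as n -> infinity (since 8^(1/n) -> 1 and n^(7/n) -> 1)
Step 3: R = 1/lim|a_n|^(1/n) = 13/6

13/6


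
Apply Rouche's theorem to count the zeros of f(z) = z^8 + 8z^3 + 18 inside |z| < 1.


Step 1: On |z| = 1 the three terms have sizes |z^8| = 1^8 = 1, |8z^3| = 8*1^3 = 8, |18| = 18
Step 2: The dominant term is g(z) = 18; let h(z) = z^8 + 8z^3 so f = g + h
Step 3: On |z| = 1: |g| = 18 and |h| <= 1 + 8 = 9
Step 4: Since 18 > 9, |h| < |g| on |z| = 1, so by Rouche f has the same number of zeros as g inside |z| < 1
Step 5: g(z) = 18 is a nonzero constant with no zeros inside |z| < 1. Answer = 0

0


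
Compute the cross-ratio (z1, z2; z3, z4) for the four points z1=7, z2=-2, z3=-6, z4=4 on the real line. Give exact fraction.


Step 1: (z1-z3)(z2-z4) = 13 * (-6) = -78
Step 2: (z1-z4)(z2-z3) = 3 * 4 = 12
Step 3: Cross-ratio = -78/12 = -13/2

-13/2


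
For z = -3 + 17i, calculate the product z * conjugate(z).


Step 1: conj(z) = -3 - 17i
Step 2: z * conj(z) = (-3)^2 + 17^2
Step 3: = 9 + 289 = 298

298


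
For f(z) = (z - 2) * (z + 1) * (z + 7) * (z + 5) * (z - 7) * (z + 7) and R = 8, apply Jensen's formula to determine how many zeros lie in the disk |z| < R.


Jensen's formula: (1/2pi)*integral log|f(Re^it)|dt = log|f(0)| + sum_{|a_k|<R} log(R/|a_k|)
Step 1: f(0) = (-2) * 1 * 7 * 5 * (-7) * 7 = 3430
Step 2: log|f(0)| = log|2| + log|-1| + log|-7| + log|-5| + log|7| + log|-7| = 8.1403
Step 3: Zeros inside |z| < 8: 2, -1, -7, -5, 7, -7
Step 4: Jensen sum = log(8/2) + log(8/1) + log(8/7) + log(8/5) + log(8/7) + log(8/7) = 4.3363
Step 5: n(R) = number of terms in the Jensen sum = count of zeros inside |z| < 8 = 6

6
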